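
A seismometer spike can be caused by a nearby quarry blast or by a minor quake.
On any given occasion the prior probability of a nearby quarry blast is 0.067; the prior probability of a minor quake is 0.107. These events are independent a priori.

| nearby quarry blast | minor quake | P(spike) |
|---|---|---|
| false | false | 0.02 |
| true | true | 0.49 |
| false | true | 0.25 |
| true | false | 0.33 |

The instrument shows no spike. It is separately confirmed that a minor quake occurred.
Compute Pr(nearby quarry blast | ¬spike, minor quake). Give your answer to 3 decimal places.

Enumerate both values of nearby quarry blast and weight by the priors:
  P(¬spike | minor quake) = 0.75*0.933 + 0.51*0.067
        = 0.699750 + 0.034170 = 0.733920
The terms with nearby quarry blast present sum to 0.034170, so
  P(nearby quarry blast | ¬spike, minor quake) = 0.034170 / 0.733920 ≈ 0.047

Pr(nearby quarry blast | ¬spike, minor quake) ≈ 0.047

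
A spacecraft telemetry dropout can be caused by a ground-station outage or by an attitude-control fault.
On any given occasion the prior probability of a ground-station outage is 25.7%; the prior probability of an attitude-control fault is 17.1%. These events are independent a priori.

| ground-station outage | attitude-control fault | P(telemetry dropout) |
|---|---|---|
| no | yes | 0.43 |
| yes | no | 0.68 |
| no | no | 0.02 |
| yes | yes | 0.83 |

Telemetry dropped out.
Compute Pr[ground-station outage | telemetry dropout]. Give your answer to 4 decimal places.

P(telemetry dropout) = 0.02×0.743×0.829 + 0.43×0.743×0.171 + 0.68×0.257×0.829 + 0.83×0.257×0.171 = 0.012319 + 0.054633 + 0.144876 + 0.036476 = 0.248304
Restricting to configurations with ground-station outage present: 0.144876 + 0.036476 = 0.181352.
Hence the posterior is 0.181352/0.248304 ≈ 0.7304.

Pr[ground-station outage | telemetry dropout] ≈ 0.7304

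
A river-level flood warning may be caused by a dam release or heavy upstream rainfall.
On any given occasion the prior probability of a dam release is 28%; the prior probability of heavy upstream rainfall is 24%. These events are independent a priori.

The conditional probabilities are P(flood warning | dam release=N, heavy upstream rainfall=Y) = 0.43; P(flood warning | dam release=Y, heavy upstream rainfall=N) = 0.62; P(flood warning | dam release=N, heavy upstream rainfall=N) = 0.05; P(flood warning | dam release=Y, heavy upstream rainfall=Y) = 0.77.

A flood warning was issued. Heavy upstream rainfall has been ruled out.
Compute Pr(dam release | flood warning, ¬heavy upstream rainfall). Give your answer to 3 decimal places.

Pr(dam release | flood warning, ¬heavy upstream rainfall) ≈ 0.828

Enumerate both values of dam release and weight by the priors:
  P(flood warning | ¬heavy upstream rainfall) = 0.05*0.72 + 0.62*0.28
        = 0.036000 + 0.173600 = 0.209600
The terms with dam release present sum to 0.173600, so
  P(dam release | flood warning, ¬heavy upstream rainfall) = 0.173600 / 0.209600 ≈ 0.828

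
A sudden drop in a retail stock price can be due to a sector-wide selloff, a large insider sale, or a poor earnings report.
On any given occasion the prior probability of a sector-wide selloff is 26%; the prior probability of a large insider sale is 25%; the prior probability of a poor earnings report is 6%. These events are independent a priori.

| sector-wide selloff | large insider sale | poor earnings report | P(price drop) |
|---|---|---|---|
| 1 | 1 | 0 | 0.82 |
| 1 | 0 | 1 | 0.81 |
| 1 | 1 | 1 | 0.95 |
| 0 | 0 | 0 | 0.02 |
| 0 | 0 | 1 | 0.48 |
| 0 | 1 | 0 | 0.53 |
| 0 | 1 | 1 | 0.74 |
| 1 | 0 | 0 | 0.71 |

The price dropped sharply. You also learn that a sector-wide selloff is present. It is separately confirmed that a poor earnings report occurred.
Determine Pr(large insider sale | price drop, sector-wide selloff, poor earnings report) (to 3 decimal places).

Pr(large insider sale | price drop, sector-wide selloff, poor earnings report) ≈ 0.281

Sum P(price drop|·) weighted by the priors over both values of large insider sale:
  P(price drop | sector-wide selloff, poor earnings report) = 0.81×0.75 + 0.95×0.25
        = 0.607500 + 0.237500 = 0.845000
Keeping only the large insider sale-present terms gives 0.237500, so
  P(large insider sale | price drop, sector-wide selloff, poor earnings report) = 0.237500 / 0.845000 ≈ 0.281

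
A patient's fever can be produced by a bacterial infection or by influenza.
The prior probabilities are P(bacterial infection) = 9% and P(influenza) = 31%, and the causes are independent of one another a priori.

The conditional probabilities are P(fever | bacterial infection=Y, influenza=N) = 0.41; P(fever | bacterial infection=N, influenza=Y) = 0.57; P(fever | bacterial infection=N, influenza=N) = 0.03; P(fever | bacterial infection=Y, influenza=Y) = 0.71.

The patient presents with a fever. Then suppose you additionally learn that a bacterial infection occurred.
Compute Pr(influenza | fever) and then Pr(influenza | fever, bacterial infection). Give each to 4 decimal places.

Pr(influenza | fever) ≈ 0.8030; Pr(influenza | fever, bacterial infection) ≈ 0.4376

By total probability over the 4 (bacterial infection, influenza) configurations:
  P(fever) = 0.03*0.91*0.69 + 0.57*0.91*0.31 + 0.41*0.09*0.69 + 0.71*0.09*0.31
        = 0.018837 + 0.160797 + 0.025461 + 0.019809 = 0.224904
Configurations with influenza contribute 0.180606, so
  P(influenza | fever) = 0.180606 / 0.224904 ≈ 0.8030

With the extra evidence:
P(fever | bacterial infection) = 0.41*0.69 + 0.71*0.31 = 0.282900 + 0.220100 = 0.503000
Of this, 0.220100 comes from 0.71*0.31 (the influenza=true cases).
P(influenza | fever, bacterial infection) = 0.220100 / 0.503000 ≈ 0.4376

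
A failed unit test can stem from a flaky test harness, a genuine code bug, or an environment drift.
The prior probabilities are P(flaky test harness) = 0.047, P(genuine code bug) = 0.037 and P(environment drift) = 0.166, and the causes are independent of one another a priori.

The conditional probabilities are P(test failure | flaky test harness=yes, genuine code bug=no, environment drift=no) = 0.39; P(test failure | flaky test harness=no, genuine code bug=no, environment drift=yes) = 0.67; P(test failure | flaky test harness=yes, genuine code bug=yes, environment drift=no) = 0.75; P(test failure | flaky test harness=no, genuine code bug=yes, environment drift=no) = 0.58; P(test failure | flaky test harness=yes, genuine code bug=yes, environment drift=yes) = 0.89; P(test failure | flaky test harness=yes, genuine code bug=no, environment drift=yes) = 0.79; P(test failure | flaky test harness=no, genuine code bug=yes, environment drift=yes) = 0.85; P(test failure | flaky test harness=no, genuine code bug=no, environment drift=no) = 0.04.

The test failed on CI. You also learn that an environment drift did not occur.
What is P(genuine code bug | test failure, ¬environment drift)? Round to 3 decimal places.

By total probability over the 4 (flaky test harness, genuine code bug) configurations:
  P(test failure | ¬environment drift) = 0.04×0.953×0.963 + 0.58×0.953×0.037 + 0.39×0.047×0.963 + 0.75×0.047×0.037
        = 0.036710 + 0.020451 + 0.017652 + 0.001304 = 0.076117
The terms with genuine code bug present sum to 0.021755, so
  P(genuine code bug | test failure, ¬environment drift) = 0.021755 / 0.076117 ≈ 0.286

P(genuine code bug | test failure, ¬environment drift) ≈ 0.286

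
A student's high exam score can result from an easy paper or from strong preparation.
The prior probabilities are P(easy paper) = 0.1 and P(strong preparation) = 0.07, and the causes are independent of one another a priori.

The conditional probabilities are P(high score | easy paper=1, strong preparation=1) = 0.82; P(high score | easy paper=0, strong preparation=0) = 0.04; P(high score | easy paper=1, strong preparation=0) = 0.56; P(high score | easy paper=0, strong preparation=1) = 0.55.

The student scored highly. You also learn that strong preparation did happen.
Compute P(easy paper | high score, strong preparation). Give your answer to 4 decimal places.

P(easy paper | high score, strong preparation) ≈ 0.1421

Numerator (weight on configurations with easy paper): 0.82×0.1 = 0.082000
The normalizing constant is 0.55×0.9 + 0.82×0.1 = 0.577000
Posterior = 0.082000 / 0.577000 ≈ 0.1421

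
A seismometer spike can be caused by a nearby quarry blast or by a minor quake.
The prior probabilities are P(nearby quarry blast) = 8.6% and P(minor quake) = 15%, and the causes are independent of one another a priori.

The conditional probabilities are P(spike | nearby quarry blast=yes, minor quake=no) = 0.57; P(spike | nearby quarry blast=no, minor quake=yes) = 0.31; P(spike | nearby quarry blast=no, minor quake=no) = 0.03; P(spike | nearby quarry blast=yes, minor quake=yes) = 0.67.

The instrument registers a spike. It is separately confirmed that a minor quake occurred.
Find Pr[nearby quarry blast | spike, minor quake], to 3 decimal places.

Numerator (weight on configurations with nearby quarry blast): 0.67×0.086 = 0.057620
Denominator P(spike | minor quake): 0.31×0.914 + 0.67×0.086 = 0.340960
Posterior = 0.057620 / 0.340960 ≈ 0.169

Pr[nearby quarry blast | spike, minor quake] ≈ 0.169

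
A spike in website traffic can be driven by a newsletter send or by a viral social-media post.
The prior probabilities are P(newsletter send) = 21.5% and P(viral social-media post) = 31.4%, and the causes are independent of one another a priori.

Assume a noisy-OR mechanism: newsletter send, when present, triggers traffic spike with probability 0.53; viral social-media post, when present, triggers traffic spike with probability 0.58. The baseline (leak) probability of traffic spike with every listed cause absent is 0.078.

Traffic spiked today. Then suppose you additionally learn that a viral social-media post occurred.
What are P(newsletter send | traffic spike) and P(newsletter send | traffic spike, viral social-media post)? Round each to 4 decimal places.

P(newsletter send | traffic spike) ≈ 0.4183; P(newsletter send | traffic spike, viral social-media post) ≈ 0.2677

Under noisy-OR, P(traffic spike | causes) = 1 − (1−0.078)·∏(1−qᵢ) over the active causes.
Weight on newsletter send=true, given the evidence: 0.083577 + 0.055223 = 0.138800
The normalizing constant is 0.078×0.785×0.686 + 0.61276×0.785×0.314 + 0.56666×0.215×0.686 + 0.817997×0.215×0.314 = 0.331843
Posterior = 0.138800 / 0.331843 ≈ 0.4183

Now also conditioning on viral social-media post=true:
P(traffic spike | viral social-media post) = 0.61276×0.785 + 0.817997×0.215 = 0.481017 + 0.175869 = 0.656886
The newsletter send-present share is 0.817997×0.215 = 0.175869.
So P(newsletter send | traffic spike, viral social-media post) = 0.175869/0.656886 ≈ 0.2677.
The drop from 0.4183 to 0.2677 is the explaining-away (discounting) effect.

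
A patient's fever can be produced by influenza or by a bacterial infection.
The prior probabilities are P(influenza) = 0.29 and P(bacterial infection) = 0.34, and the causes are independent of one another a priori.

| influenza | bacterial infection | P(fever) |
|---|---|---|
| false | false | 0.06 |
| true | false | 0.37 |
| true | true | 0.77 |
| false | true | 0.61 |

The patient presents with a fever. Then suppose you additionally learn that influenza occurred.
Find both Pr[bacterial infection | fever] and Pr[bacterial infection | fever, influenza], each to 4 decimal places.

Pr[bacterial infection | fever] ≈ 0.6929; Pr[bacterial infection | fever, influenza] ≈ 0.5174

Weight on bacterial infection=true, given the evidence: 0.147254 + 0.075922 = 0.223176
The normalizing constant is 0.06·0.71·0.66 + 0.61·0.71·0.34 + 0.37·0.29·0.66 + 0.77·0.29·0.34 = 0.322110
Posterior = 0.223176 / 0.322110 ≈ 0.6929

Now also conditioning on influenza=true:
P(fever | influenza) = 0.37×0.66 + 0.77×0.34 = 0.244200 + 0.261800 = 0.506000
Restricting to configurations with bacterial infection present: 0.77×0.34 = 0.261800.
P(bacterial infection | fever, influenza) = 0.261800 / 0.506000 ≈ 0.5174
This is intercausal reasoning (explaining away): once influenza accounts for the fever, bacterial infection becomes less likely.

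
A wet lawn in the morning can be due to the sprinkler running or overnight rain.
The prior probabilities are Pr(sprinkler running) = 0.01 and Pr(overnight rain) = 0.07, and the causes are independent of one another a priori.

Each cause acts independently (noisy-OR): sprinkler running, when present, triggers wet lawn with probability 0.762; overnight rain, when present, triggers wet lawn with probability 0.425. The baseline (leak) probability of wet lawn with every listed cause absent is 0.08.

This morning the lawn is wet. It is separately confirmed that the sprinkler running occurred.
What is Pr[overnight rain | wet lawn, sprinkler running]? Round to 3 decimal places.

Under noisy-OR, P(wet lawn | causes) = 1 − (1−0.08)·∏(1−qᵢ) over the active causes.
Weight on overnight rain=true, given the evidence: 0.874098*0.07 = 0.061187
The normalizing constant is 0.78104*0.93 + 0.874098*0.07 = 0.787554
P(overnight rain | wet lawn, sprinkler running) = 0.061187/0.787554 ≈ 0.078

Pr[overnight rain | wet lawn, sprinkler running] ≈ 0.078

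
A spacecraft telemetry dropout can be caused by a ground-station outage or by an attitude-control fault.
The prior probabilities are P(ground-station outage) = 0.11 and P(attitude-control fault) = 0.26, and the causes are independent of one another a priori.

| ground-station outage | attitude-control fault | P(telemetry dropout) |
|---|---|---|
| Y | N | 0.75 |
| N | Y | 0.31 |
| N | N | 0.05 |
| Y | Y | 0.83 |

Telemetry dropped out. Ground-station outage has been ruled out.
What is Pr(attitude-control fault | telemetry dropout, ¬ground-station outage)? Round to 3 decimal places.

Pr(attitude-control fault | telemetry dropout, ¬ground-station outage) ≈ 0.685

P(telemetry dropout | ¬ground-station outage) = 0.05·0.74 + 0.31·0.26 = 0.037000 + 0.080600 = 0.117600
The attitude-control fault-present share is 0.31·0.26 = 0.080600.
Hence the posterior is 0.080600/0.117600 ≈ 0.685.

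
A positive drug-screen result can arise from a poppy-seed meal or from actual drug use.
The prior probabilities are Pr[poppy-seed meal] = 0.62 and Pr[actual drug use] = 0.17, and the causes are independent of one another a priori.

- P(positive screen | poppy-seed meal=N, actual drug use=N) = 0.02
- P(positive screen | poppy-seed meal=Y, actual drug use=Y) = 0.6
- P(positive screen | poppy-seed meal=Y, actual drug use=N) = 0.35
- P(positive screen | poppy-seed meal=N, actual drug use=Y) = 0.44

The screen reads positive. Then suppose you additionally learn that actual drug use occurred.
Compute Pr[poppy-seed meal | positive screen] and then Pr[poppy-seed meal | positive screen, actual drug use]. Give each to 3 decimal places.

P(positive screen) = 0.02×0.38×0.83 + 0.44×0.38×0.17 + 0.35×0.62×0.83 + 0.6×0.62×0.17 = 0.006308 + 0.028424 + 0.180110 + 0.063240 = 0.278082
Restricting to configurations with poppy-seed meal present: 0.180110 + 0.063240 = 0.243350.
P(poppy-seed meal | positive screen) = 0.243350 / 0.278082 ≈ 0.875

Now also conditioning on actual drug use=true:
Weight on poppy-seed meal=true, given the evidence: 0.6*0.62 = 0.372000
Denominator P(positive screen | actual drug use): 0.44*0.38 + 0.6*0.62 = 0.539200
P(poppy-seed meal | positive screen, actual drug use) = 0.372000/0.539200 ≈ 0.690

Pr[poppy-seed meal | positive screen] ≈ 0.875; Pr[poppy-seed meal | positive screen, actual drug use] ≈ 0.690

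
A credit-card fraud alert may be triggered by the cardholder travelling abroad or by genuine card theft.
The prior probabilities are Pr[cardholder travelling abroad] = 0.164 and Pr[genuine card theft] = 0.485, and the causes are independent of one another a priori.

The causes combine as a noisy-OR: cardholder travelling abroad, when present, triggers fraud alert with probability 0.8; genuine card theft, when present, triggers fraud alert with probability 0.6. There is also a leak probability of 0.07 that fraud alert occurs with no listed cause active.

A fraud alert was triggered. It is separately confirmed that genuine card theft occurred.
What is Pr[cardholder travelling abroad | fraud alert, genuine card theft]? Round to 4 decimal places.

Pr[cardholder travelling abroad | fraud alert, genuine card theft] ≈ 0.2243

Under noisy-OR, P(fraud alert | causes) = 1 − (1−0.07)·∏(1−qᵢ) over the active causes.
P(fraud alert | genuine card theft) = 0.628*0.836 + 0.9256*0.164 = 0.525008 + 0.151798 = 0.676806
Restricting to configurations with cardholder travelling abroad present: 0.9256*0.164 = 0.151798.
P(cardholder travelling abroad | fraud alert, genuine card theft) = 0.151798 / 0.676806 ≈ 0.2243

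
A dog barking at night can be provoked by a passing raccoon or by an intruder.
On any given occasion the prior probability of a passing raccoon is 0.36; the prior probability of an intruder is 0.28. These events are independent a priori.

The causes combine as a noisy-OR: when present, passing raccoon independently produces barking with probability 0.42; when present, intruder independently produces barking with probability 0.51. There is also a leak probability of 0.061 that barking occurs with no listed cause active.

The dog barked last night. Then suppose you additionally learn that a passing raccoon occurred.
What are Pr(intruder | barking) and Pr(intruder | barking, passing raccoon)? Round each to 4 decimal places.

Pr(intruder | barking) ≈ 0.5387; Pr(intruder | barking, passing raccoon) ≈ 0.3850

Under noisy-OR, P(barking | causes) = 1 − (1−0.061)·∏(1−qᵢ) over the active causes.
By total probability over the 4 (passing raccoon, intruder) configurations:
  P(barking) = 0.061×0.64×0.72 + 0.53989×0.64×0.28 + 0.45538×0.36×0.72 + 0.733136×0.36×0.28
        = 0.028109 + 0.096748 + 0.118034 + 0.073900 = 0.316791
Configurations with intruder contribute 0.170648, so
  P(intruder | barking) = 0.170648 / 0.316791 ≈ 0.5387

Now also conditioning on passing raccoon=true:
By total probability over both values of intruder:
  P(barking | passing raccoon) = 0.45538·0.72 + 0.733136·0.28
        = 0.327874 + 0.205278 = 0.533152
Configurations with intruder contribute 0.205278, so
  P(intruder | barking, passing raccoon) = 0.205278 / 0.533152 ≈ 0.3850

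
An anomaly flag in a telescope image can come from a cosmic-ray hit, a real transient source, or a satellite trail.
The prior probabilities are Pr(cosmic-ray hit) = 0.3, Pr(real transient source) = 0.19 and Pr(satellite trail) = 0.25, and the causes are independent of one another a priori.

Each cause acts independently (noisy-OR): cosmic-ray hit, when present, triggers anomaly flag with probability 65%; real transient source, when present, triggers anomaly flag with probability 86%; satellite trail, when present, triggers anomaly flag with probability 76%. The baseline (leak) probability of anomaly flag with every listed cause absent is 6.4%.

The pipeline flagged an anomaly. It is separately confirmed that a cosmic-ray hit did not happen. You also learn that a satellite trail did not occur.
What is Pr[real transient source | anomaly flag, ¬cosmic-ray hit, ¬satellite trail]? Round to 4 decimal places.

Under noisy-OR, P(anomaly flag | causes) = 1 − (1−0.064)·∏(1−qᵢ) over the active causes.
P(anomaly flag | ¬cosmic-ray hit, ¬satellite trail) = 0.064·0.81 + 0.86896·0.19 = 0.051840 + 0.165102 = 0.216942
Of this, 0.165102 comes from 0.86896·0.19 (the real transient source=true cases).
Hence the posterior is 0.165102/0.216942 ≈ 0.7610.

Pr[real transient source | anomaly flag, ¬cosmic-ray hit, ¬satellite trail] ≈ 0.7610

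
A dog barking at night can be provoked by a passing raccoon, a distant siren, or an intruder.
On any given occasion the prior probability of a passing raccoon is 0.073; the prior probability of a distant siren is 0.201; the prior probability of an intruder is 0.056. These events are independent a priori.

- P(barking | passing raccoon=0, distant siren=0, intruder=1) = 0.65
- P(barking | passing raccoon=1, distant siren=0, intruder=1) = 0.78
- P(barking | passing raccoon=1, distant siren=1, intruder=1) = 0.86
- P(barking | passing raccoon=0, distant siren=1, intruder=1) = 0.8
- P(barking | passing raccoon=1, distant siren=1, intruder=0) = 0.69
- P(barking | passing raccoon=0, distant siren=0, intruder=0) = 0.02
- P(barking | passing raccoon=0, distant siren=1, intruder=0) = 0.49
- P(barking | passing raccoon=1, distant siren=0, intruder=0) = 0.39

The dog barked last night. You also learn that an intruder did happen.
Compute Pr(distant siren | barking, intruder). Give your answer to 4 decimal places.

Pr(distant siren | barking, intruder) ≈ 0.2348

P(barking | intruder) = 0.65×0.927×0.799 + 0.8×0.927×0.201 + 0.78×0.073×0.799 + 0.86×0.073×0.201 = 0.481437 + 0.149062 + 0.045495 + 0.012619 = 0.688613
Of this, 0.161681 comes from 0.149062 + 0.012619 (the distant siren=true cases).
P(distant siren | barking, intruder) = 0.161681 / 0.688613 ≈ 0.2348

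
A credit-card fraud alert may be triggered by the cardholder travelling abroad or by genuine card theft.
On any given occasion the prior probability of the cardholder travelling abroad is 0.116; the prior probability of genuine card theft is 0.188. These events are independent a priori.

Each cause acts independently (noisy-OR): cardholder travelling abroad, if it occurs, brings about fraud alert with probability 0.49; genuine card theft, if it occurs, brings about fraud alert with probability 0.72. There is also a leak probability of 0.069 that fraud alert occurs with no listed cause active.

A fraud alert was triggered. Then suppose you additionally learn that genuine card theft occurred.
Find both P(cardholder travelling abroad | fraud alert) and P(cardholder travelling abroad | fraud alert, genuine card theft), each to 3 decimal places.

Under noisy-OR, P(fraud alert | causes) = 1 − (1−0.069)·∏(1−qᵢ) over the active causes.
P(fraud alert) = 0.069×0.884×0.812 + 0.73932×0.884×0.188 + 0.52519×0.116×0.812 + 0.867053×0.116×0.188 = 0.049529 + 0.122869 + 0.049469 + 0.018909 = 0.240776
Of this, 0.068378 comes from 0.049469 + 0.018909 (the cardholder travelling abroad=true cases).
So P(cardholder travelling abroad | fraud alert) = 0.068378/0.240776 ≈ 0.284.

Now condition on the additional information:
By total probability over both values of cardholder travelling abroad:
  P(fraud alert | genuine card theft) = 0.73932*0.884 + 0.867053*0.116
        = 0.653559 + 0.100578 = 0.754137
Keeping only the cardholder travelling abroad-present terms gives 0.100578, so
  P(cardholder travelling abroad | fraud alert, genuine card theft) = 0.100578 / 0.754137 ≈ 0.133
— genuine card theft explains away the evidence for cardholder travelling abroad.

P(cardholder travelling abroad | fraud alert) ≈ 0.284; P(cardholder travelling abroad | fraud alert, genuine card theft) ≈ 0.133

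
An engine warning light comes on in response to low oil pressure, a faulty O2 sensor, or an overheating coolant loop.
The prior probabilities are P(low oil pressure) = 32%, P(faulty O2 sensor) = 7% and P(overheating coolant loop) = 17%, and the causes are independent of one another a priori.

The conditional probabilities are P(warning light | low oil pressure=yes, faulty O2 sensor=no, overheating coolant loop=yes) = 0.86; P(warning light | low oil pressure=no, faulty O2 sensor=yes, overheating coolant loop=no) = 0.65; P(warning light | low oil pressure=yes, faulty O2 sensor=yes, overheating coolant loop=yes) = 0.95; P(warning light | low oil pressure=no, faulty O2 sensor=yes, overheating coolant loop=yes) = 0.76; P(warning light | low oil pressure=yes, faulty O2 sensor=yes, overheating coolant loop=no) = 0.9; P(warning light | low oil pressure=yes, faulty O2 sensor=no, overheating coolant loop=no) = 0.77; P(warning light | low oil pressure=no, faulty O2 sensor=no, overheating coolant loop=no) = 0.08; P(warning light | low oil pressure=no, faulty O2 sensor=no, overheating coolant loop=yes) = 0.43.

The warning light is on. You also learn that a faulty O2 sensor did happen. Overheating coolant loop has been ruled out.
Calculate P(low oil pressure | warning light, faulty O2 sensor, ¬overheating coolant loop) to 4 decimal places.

P(low oil pressure | warning light, faulty O2 sensor, ¬overheating coolant loop) ≈ 0.3945

P(warning light | faulty O2 sensor, ¬overheating coolant loop) = 0.65*0.68 + 0.9*0.32 = 0.442000 + 0.288000 = 0.730000
Restricting to configurations with low oil pressure present: 0.9*0.32 = 0.288000.
Hence the posterior is 0.288000/0.730000 ≈ 0.3945.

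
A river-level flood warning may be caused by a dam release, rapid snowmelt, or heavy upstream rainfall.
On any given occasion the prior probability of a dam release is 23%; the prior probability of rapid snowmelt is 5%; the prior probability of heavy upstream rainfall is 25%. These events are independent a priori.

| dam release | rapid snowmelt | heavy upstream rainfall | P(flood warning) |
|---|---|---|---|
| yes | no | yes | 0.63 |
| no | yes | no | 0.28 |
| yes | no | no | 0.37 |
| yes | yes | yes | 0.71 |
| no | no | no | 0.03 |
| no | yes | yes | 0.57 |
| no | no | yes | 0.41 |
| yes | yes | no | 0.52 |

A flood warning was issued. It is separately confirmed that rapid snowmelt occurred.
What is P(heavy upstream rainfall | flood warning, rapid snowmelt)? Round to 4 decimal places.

P(flood warning | rapid snowmelt) = 0.28·0.77·0.75 + 0.57·0.77·0.25 + 0.52·0.23·0.75 + 0.71·0.23·0.25 = 0.161700 + 0.109725 + 0.089700 + 0.040825 = 0.401950
Of this, 0.150550 comes from 0.109725 + 0.040825 (the heavy upstream rainfall=true cases).
So P(heavy upstream rainfall | flood warning, rapid snowmelt) = 0.150550/0.401950 ≈ 0.3745.

P(heavy upstream rainfall | flood warning, rapid snowmelt) ≈ 0.3745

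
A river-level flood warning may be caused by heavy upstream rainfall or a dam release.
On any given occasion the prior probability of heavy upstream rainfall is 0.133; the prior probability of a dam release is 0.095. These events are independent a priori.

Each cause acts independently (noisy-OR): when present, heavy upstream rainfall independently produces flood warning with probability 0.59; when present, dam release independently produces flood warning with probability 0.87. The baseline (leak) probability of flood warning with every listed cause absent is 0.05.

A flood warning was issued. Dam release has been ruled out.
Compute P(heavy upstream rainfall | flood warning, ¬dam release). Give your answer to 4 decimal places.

Under noisy-OR, P(flood warning | causes) = 1 − (1−0.05)·∏(1−qᵢ) over the active causes.
For the numerator, keep only heavy upstream rainfall=true terms: 0.6105×0.133 = 0.081197
The normalizing constant is 0.05×0.867 + 0.6105×0.133 = 0.124547
P(heavy upstream rainfall | flood warning, ¬dam release) = 0.081197/0.124547 ≈ 0.6519

P(heavy upstream rainfall | flood warning, ¬dam release) ≈ 0.6519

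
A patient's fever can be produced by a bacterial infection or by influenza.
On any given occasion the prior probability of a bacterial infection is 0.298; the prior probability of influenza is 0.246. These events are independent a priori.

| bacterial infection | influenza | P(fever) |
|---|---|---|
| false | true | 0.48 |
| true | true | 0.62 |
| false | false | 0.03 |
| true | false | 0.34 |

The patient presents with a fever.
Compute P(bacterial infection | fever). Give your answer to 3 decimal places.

P(bacterial infection | fever) ≈ 0.552

Weight on bacterial infection=true, given the evidence: 0.076395 + 0.045451 = 0.121846
Denominator P(fever): 0.03*0.702*0.754 + 0.48*0.702*0.246 + 0.34*0.298*0.754 + 0.62*0.298*0.246 = 0.220617
Posterior = 0.121846 / 0.220617 ≈ 0.552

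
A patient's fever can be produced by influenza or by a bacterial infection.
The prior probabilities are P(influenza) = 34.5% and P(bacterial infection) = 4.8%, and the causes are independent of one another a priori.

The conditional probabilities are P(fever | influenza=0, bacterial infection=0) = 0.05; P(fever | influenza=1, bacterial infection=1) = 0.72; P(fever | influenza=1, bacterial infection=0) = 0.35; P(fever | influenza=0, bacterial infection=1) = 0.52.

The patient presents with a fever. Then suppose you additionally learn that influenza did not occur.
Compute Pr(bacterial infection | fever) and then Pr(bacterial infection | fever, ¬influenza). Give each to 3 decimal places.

Numerator (weight on configurations with bacterial infection): 0.016349 + 0.011923 = 0.028272
Normalizer over all consistent configurations: 0.05×0.655×0.952 + 0.52×0.655×0.048 + 0.35×0.345×0.952 + 0.72×0.345×0.048 = 0.174404
P(bacterial infection | fever) = 0.028272/0.174404 ≈ 0.162

Now condition on the additional information:
P(fever | ¬influenza) = 0.05×0.952 + 0.52×0.048 = 0.047600 + 0.024960 = 0.072560
Of this, 0.024960 comes from 0.52×0.048 (the bacterial infection=true cases).
P(bacterial infection | fever, ¬influenza) = 0.024960 / 0.072560 ≈ 0.344
With influenza excluded, bacterial infection must carry more of the explanatory weight for the fever.

Pr(bacterial infection | fever) ≈ 0.162; Pr(bacterial infection | fever, ¬influenza) ≈ 0.344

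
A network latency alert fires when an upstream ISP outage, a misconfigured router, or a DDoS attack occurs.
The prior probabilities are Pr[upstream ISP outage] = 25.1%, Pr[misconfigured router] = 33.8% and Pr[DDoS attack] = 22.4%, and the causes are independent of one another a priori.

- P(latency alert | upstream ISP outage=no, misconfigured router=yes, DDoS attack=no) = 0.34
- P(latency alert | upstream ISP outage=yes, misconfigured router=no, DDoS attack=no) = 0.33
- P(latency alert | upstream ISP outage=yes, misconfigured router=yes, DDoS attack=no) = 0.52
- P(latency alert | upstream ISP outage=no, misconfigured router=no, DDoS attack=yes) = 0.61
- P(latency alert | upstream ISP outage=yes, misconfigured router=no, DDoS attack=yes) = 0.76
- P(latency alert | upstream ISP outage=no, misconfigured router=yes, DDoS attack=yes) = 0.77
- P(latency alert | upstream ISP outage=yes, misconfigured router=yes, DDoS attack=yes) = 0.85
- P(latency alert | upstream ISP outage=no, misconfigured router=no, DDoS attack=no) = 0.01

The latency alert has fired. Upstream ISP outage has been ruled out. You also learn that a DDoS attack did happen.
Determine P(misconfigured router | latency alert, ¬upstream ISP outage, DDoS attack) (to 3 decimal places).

P(misconfigured router | latency alert, ¬upstream ISP outage, DDoS attack) ≈ 0.392

Weight on misconfigured router=true, given the evidence: 0.77×0.338 = 0.260260
The normalizing constant is 0.61×0.662 + 0.77×0.338 = 0.664080
P(misconfigured router | latency alert, ¬upstream ISP outage, DDoS attack) = 0.260260/0.664080 ≈ 0.392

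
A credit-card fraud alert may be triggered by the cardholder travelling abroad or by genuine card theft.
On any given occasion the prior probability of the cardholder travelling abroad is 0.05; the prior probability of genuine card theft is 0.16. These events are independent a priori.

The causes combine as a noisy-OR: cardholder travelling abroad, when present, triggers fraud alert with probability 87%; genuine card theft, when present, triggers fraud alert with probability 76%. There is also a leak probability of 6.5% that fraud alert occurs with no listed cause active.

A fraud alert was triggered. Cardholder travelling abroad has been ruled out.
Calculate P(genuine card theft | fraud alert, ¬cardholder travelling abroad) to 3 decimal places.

P(genuine card theft | fraud alert, ¬cardholder travelling abroad) ≈ 0.694

Under noisy-OR, P(fraud alert | causes) = 1 − (1−0.065)·∏(1−qᵢ) over the active causes.
Numerator (weight on configurations with genuine card theft): 0.7756×0.16 = 0.124096
Normalizer over all consistent configurations: 0.065×0.84 + 0.7756×0.16 = 0.178696
P(genuine card theft | fraud alert, ¬cardholder travelling abroad) = 0.124096/0.178696 ≈ 0.694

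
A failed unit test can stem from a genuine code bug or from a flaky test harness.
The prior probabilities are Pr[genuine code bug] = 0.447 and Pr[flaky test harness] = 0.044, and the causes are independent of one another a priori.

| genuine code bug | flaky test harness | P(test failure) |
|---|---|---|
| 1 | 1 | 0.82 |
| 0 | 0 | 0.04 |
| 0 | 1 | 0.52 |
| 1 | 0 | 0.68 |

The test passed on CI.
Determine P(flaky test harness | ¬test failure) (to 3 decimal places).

P(flaky test harness | ¬test failure) ≈ 0.023

P(¬test failure) = 0.96×0.553×0.956 + 0.48×0.553×0.044 + 0.32×0.447×0.956 + 0.18×0.447×0.044 = 0.507521 + 0.011679 + 0.136746 + 0.003540 = 0.659486
Restricting to configurations with flaky test harness present: 0.011679 + 0.003540 = 0.015219.
So P(flaky test harness | ¬test failure) = 0.015219/0.659486 ≈ 0.023.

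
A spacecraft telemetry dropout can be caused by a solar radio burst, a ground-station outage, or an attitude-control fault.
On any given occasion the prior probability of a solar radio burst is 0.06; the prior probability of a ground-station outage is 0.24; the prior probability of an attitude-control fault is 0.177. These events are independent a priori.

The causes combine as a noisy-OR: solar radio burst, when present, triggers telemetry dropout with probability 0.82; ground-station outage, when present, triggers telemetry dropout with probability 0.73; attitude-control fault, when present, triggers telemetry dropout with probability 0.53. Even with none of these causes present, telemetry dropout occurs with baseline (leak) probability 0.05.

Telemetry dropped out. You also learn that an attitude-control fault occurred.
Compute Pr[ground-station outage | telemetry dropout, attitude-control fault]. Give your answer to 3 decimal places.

Pr[ground-station outage | telemetry dropout, attitude-control fault] ≈ 0.327

Under noisy-OR, P(telemetry dropout | causes) = 1 − (1−0.05)·∏(1−qᵢ) over the active causes.
Sum P(telemetry dropout|·) weighted by the priors over the 4 (solar radio burst, ground-station outage) configurations:
  P(telemetry dropout | attitude-control fault) = 0.5535·0.94·0.76 + 0.879445·0.94·0.24 + 0.91963·0.06·0.76 + 0.9783·0.06·0.24
        = 0.395420 + 0.198403 + 0.041935 + 0.014088 = 0.649846
Keeping only the ground-station outage-present terms gives 0.212491, so
  P(ground-station outage | telemetry dropout, attitude-control fault) = 0.212491 / 0.649846 ≈ 0.327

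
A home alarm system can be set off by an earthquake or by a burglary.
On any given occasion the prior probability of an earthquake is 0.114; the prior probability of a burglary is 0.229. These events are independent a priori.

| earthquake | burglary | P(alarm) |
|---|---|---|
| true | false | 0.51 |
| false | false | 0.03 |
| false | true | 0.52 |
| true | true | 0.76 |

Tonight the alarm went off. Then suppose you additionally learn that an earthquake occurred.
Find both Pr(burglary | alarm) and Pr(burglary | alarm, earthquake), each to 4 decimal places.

Pr(burglary | alarm) ≈ 0.6574; Pr(burglary | alarm, earthquake) ≈ 0.3068

Enumerate the 4 (earthquake, burglary) configurations and weight by the priors:
  P(alarm) = 0.03*0.886*0.771 + 0.52*0.886*0.229 + 0.51*0.114*0.771 + 0.76*0.114*0.229
        = 0.020493 + 0.105505 + 0.044826 + 0.019841 = 0.190665
Configurations with burglary contribute 0.125346, so
  P(burglary | alarm) = 0.125346 / 0.190665 ≈ 0.6574

Now also conditioning on earthquake=true:
For the numerator, keep only burglary=true terms: 0.76*0.229 = 0.174040
Denominator P(alarm | earthquake): 0.51*0.771 + 0.76*0.229 = 0.567250
Posterior = 0.174040 / 0.567250 ≈ 0.3068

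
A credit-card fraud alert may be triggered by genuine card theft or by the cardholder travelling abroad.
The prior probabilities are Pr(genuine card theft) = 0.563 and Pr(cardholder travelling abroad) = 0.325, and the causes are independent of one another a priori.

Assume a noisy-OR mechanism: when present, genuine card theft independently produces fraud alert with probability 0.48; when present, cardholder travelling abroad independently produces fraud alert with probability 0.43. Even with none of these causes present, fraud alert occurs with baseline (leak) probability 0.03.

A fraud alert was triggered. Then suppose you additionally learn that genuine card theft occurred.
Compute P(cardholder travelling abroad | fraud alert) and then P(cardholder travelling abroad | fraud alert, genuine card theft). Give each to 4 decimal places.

P(cardholder travelling abroad | fraud alert) ≈ 0.4958; P(cardholder travelling abroad | fraud alert, genuine card theft) ≈ 0.4091

Under noisy-OR, P(fraud alert | causes) = 1 − (1−0.03)·∏(1−qᵢ) over the active causes.
For the numerator, keep only cardholder travelling abroad=true terms: 0.063499 + 0.130368 = 0.193867
The normalizing constant is 0.03*0.437*0.675 + 0.4471*0.437*0.325 + 0.4956*0.563*0.675 + 0.712492*0.563*0.325 = 0.391056
Posterior = 0.193867 / 0.391056 ≈ 0.4958

Now condition on the additional information:
By total probability over both values of cardholder travelling abroad:
  P(fraud alert | genuine card theft) = 0.4956·0.675 + 0.712492·0.325
        = 0.334530 + 0.231560 = 0.566090
The terms with cardholder travelling abroad present sum to 0.231560, so
  P(cardholder travelling abroad | fraud alert, genuine card theft) = 0.231560 / 0.566090 ≈ 0.4091
This is intercausal reasoning (explaining away): once genuine card theft accounts for the fraud alert, cardholder travelling abroad becomes less likely.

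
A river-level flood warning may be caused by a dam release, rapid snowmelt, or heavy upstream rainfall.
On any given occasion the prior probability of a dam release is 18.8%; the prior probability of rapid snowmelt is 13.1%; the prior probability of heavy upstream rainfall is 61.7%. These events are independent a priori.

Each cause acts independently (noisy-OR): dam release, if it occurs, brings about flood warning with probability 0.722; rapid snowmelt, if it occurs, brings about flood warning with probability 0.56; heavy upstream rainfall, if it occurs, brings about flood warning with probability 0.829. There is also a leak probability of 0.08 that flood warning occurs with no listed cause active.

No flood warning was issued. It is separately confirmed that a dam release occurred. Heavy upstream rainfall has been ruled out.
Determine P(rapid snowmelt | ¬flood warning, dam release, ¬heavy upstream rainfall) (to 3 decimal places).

P(rapid snowmelt | ¬flood warning, dam release, ¬heavy upstream rainfall) ≈ 0.062

Under noisy-OR, P(flood warning | causes) = 1 − (1−0.08)·∏(1−qᵢ) over the active causes.
Numerator (weight on configurations with rapid snowmelt): 0.112534×0.131 = 0.014742
The normalizing constant is 0.25576×0.869 + 0.112534×0.131 = 0.236997
Posterior = 0.014742 / 0.236997 ≈ 0.062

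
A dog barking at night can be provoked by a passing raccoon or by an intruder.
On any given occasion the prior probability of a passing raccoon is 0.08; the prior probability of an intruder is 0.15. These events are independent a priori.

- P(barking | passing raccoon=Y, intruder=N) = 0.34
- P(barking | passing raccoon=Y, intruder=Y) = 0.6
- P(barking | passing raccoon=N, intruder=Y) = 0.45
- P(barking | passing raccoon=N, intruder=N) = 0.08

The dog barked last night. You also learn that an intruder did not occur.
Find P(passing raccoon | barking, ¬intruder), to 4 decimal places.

For the numerator, keep only passing raccoon=true terms: 0.34·0.08 = 0.027200
The normalizing constant is 0.08·0.92 + 0.34·0.08 = 0.100800
Posterior = 0.027200 / 0.100800 ≈ 0.2698

P(passing raccoon | barking, ¬intruder) ≈ 0.2698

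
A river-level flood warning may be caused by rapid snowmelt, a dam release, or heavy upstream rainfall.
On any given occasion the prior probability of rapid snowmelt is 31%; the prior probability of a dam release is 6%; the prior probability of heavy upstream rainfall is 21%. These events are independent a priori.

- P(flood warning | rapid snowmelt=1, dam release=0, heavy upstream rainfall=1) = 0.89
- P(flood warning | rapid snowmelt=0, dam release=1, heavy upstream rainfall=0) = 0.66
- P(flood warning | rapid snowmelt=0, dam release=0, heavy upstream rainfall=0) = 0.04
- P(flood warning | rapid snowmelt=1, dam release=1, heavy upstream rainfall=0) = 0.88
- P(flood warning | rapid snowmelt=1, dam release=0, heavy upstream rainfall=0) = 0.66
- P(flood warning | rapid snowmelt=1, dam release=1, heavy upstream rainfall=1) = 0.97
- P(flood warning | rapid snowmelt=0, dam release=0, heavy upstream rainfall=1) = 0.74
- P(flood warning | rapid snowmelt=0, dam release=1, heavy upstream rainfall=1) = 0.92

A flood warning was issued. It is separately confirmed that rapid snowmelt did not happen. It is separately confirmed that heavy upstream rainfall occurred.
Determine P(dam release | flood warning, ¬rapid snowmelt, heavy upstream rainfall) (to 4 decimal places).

P(dam release | flood warning, ¬rapid snowmelt, heavy upstream rainfall) ≈ 0.0735

P(flood warning | ¬rapid snowmelt, heavy upstream rainfall) = 0.74×0.94 + 0.92×0.06 = 0.695600 + 0.055200 = 0.750800
The dam release-present share is 0.92×0.06 = 0.055200.
Hence the posterior is 0.055200/0.750800 ≈ 0.0735.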